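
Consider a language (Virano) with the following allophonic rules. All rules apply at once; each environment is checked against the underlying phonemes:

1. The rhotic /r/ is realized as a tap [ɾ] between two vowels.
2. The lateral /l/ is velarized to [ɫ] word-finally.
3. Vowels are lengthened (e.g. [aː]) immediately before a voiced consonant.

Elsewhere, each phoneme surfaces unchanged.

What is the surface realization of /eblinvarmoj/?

/e/ — word-initial, before a voiced consonant — surfaces as [eː] (rule 3).
/b/ (between /e/ and /l/) is unaffected → [b].
/l/ — between /b/ and /i/; rule 2 does not apply here → [l].
/i/ meets the environment for rule 3 (before a voiced consonant) → [iː].
/n/ (between /i/ and /v/): no rule targets it → [n].
/v/ (between /n/ and /a/) is unaffected → [v].
Rule 3 applies to /a/ (between /v/ and /r/: before a voiced consonant) → [aː].
/r/ (between /a/ and /m/): rule 1 targets it, but not between two vowels → unchanged [r].
/m/ — not in any rule's target class → [m].
/o/ — between /m/ and /j/, before a voiced consonant — surfaces as [oː] (rule 3).
/j/ (word-final): no rule targets it → [j].

[eːbliːnvaːrmoːj]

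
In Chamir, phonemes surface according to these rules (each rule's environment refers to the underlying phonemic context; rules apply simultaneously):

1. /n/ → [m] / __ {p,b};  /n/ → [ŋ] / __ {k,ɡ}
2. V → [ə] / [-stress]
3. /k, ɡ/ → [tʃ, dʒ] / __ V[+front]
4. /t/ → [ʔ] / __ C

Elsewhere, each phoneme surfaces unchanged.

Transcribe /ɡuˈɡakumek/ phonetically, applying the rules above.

[ɡəˈɡakəmək]

/ɡ/ (word-initial) fails the environment for rule 3, so it stays [ɡ].
/u/ (between /ɡ/ and /ɡ/) occurs in an unstressed syllable → [ə] by rule 2.
/ɡ/ — between /u/ and /a/; rule 3 does not apply here → [ɡ].
/a/ — between /ɡ/ and /k/; rule 2 does not apply here → [a].
/k/ — between /a/ and /u/; rule 3 does not apply here → [k].
Rule 2 applies to /u/ (between /k/ and /m/: in an unstressed syllable) → [ə].
/m/ (between /u/ and /e/): no rule targets it → [m].
/e/ (between /m/ and /k/): in an unstressed syllable, so rule 2 applies → [ə].
/k/ (word-final) is in the target of rule 3 but the environment (before a front vowel) is not met → [k].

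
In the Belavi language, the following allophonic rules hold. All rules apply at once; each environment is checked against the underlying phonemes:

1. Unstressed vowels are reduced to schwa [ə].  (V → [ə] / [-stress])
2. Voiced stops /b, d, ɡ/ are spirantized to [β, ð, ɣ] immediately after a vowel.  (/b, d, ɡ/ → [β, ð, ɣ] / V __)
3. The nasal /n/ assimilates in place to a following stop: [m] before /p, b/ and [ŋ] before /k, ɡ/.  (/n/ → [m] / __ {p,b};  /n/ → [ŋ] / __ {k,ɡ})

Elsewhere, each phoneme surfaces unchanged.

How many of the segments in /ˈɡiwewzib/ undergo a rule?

3

Segments that undergo a rule: /e/ → [ə] (rule 1); /i/ → [ə] (rule 1); /b/ → [β] (rule 2).
All other segments surface unchanged.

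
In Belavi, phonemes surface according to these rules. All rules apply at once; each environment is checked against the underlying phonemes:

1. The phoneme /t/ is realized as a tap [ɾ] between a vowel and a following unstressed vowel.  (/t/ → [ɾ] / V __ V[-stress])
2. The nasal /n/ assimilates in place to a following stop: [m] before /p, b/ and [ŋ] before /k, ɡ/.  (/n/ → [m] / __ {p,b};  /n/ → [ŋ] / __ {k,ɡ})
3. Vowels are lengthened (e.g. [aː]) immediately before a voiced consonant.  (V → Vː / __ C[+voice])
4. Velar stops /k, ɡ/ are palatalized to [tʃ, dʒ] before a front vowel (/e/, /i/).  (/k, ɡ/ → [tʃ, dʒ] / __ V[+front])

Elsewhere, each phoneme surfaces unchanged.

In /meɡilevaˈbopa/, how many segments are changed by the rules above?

Segments that undergo a rule: /e/ → [eː] (rule 3); /ɡ/ → [dʒ] (rule 4); /i/ → [iː] (rule 3); /e/ → [eː] (rule 3); /a/ → [aː] (rule 3).
All other segments surface unchanged.

5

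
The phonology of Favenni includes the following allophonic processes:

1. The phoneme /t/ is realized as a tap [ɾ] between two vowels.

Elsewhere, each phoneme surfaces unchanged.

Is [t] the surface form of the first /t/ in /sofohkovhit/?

/t/ (word-final) fails the environment for rule 1, so it stays [t].
The actual realization is [t], which matches [t].

Yes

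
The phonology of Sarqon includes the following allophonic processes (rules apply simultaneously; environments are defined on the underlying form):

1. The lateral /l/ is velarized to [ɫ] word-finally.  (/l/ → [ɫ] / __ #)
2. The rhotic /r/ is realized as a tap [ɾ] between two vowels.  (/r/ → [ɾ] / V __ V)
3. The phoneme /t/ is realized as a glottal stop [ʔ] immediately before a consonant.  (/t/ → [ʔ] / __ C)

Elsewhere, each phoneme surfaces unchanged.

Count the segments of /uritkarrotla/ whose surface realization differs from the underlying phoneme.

3

Segments that undergo a rule: /r/ → [ɾ] (rule 2); /t/ → [ʔ] (rule 3); /t/ → [ʔ] (rule 3).
All other segments surface unchanged.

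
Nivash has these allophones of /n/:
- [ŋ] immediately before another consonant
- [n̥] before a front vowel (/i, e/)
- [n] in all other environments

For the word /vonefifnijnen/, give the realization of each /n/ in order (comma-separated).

[n̥], [n̥], [n̥], [n]

Occurrence 1 (position 3): before a front vowel (/i, e/) → [n̥].
Occurrence 2 (position 8): before a front vowel (/i, e/) → [n̥].
Occurrence 3 (position 11): before a front vowel (/i, e/) → [n̥].
Occurrence 4 (position 13): no conditioning environment matches → elsewhere allophone [n].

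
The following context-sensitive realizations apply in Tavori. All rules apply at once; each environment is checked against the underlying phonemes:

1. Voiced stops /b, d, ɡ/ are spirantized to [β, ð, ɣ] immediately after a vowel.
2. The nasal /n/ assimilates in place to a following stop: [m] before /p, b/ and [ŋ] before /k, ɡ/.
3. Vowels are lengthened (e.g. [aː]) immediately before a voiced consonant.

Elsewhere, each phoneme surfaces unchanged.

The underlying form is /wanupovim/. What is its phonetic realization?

/w/ stays [w].
/a/ meets the environment for rule 3 (before a voiced consonant) → [aː].
/n/ — between /a/ and /u/; rule 2 does not apply here → [n].
/u/ — between /n/ and /p/; rule 3 does not apply here → [u].
/p/ stays [p].
Rule 3 applies to /o/ (between /p/ and /v/: before a voiced consonant) → [oː].
/v/ (between /o/ and /i/): no rule targets it → [v].
Rule 3 applies to /i/ (between /v/ and /m/: before a voiced consonant) → [iː].
/m/ stays [m].

[waːnupoːviːm]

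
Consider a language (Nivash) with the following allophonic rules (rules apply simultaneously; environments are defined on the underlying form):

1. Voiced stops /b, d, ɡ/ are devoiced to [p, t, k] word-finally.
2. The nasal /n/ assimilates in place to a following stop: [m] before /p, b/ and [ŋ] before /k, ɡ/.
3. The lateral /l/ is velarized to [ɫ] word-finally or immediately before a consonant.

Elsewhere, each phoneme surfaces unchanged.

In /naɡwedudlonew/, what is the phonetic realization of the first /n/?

[n]

/n/ (word-initial) fails the environment for rule 2, so it stays [n].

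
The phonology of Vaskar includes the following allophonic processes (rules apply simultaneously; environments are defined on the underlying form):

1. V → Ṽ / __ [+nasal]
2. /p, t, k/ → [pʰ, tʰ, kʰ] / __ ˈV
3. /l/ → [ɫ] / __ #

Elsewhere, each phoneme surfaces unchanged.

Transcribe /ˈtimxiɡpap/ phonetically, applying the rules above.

[ˈtʰĩmxiɡpap]

/t/ (word-initial) occurs immediately before a stressed vowel → [tʰ] by rule 2.
/i/ (between /t/ and /m/) occurs before a nasal consonant → [ĩ] by rule 1.
/m/ (between /i/ and /x/) is unaffected → [m].
/x/ (between /m/ and /i/) is unaffected → [x].
/i/ (between /x/ and /ɡ/) fails the environment for rule 1, so it stays [i].
/ɡ/ stays [ɡ].
/p/ (between /ɡ/ and /a/) is in the target of rule 2 but the environment (immediately before a stressed vowel) is not met → [p].
/a/ — between /p/ and /p/; rule 1 does not apply here → [a].
/p/ (word-final) fails the environment for rule 2, so it stays [p].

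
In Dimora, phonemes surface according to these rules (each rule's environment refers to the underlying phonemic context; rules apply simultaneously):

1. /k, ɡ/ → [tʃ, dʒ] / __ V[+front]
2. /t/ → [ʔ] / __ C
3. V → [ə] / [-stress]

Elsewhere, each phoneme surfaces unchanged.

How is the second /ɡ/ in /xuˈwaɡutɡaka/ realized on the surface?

[ɡ]

/ɡ/ (between /t/ and /a/) fails the environment for rule 1, so it stays [ɡ].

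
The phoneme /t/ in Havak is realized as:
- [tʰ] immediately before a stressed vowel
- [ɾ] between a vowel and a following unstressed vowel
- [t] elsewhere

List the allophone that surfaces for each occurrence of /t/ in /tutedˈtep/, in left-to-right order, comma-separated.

[t], [ɾ], [tʰ]

Occurrence 1 (position 1): no conditioning environment matches → elsewhere allophone [t].
Occurrence 2 (position 3): between a vowel and an unstressed vowel → [ɾ].
Occurrence 3 (position 6): immediately before a stressed vowel → [tʰ].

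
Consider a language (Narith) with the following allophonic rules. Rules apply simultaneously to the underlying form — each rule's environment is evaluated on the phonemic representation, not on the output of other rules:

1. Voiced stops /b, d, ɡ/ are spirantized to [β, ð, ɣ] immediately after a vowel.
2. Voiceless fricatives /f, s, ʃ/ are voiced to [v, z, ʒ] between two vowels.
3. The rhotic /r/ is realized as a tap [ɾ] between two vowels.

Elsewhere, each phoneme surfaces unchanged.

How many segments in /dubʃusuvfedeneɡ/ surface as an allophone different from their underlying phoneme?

4

Segments that undergo a rule: /b/ → [β] (rule 1); /s/ → [z] (rule 2); /d/ → [ð] (rule 1); /ɡ/ → [ɣ] (rule 1).
All other segments surface unchanged.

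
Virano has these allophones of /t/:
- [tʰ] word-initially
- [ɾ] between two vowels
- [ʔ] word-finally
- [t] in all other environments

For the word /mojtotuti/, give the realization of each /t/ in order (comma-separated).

Occurrence 1 (position 4): no conditioning environment matches → elsewhere allophone [t].
Occurrence 2 (position 6): between two vowels → [ɾ].
Occurrence 3 (position 8): between two vowels → [ɾ].

[t], [ɾ], [ɾ]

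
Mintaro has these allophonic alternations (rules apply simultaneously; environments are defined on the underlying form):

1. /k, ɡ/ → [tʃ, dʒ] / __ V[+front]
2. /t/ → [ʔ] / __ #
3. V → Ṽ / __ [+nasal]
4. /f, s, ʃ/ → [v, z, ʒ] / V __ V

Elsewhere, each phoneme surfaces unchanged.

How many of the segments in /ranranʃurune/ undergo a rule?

Segments that undergo a rule: /a/ → [ã] (rule 3); /a/ → [ã] (rule 3); /u/ → [ũ] (rule 3).
All other segments surface unchanged.

3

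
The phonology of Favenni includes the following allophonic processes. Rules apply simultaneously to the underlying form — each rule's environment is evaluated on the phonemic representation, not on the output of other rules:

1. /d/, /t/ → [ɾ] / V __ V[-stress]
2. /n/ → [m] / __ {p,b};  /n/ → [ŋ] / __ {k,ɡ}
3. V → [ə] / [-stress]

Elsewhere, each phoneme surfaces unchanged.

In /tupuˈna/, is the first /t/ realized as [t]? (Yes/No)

Yes

/t/ — word-initial; rule 1 does not apply here → [t].
The actual realization is [t], which matches [t].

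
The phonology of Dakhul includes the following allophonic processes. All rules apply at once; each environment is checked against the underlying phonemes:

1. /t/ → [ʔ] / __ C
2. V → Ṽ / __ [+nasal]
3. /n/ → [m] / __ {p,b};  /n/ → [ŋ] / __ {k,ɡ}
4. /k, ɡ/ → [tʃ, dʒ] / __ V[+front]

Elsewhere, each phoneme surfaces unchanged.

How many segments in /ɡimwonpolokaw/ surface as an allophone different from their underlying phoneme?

4

Segments that undergo a rule: /ɡ/ → [dʒ] (rule 4); /i/ → [ĩ] (rule 2); /o/ → [õ] (rule 2); /n/ → [m] (rule 3).
All other segments surface unchanged.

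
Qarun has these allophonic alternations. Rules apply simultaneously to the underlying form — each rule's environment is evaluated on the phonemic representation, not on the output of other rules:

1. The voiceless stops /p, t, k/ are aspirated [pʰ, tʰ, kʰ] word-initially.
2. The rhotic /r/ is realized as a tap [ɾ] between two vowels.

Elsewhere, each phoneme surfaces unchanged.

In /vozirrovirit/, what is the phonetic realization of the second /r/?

/r/ (between /r/ and /o/) fails the environment for rule 2, so it stays [r].

[r]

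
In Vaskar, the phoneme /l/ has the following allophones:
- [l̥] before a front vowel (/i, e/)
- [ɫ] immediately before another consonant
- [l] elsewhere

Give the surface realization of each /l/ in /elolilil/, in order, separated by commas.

Occurrence 1 (position 2): no conditioning environment matches → elsewhere allophone [l].
Occurrence 2 (position 4): before a front vowel (/i, e/) → [l̥].
Occurrence 3 (position 6): before a front vowel (/i, e/) → [l̥].
Occurrence 4 (position 8): no conditioning environment matches → elsewhere allophone [l].

[l], [l̥], [l̥], [l]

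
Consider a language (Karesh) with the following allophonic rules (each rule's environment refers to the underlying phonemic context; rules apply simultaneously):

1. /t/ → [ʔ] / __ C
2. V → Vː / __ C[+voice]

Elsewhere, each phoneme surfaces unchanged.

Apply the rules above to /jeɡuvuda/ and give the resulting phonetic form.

[jeːɡuːvuːda]

/j/ (word-initial): no rule targets it → [j].
/e/ — between /j/ and /ɡ/, before a voiced consonant — surfaces as [eː] (rule 2).
/ɡ/ — not in any rule's target class → [ɡ].
/u/ meets the environment for rule 2 (before a voiced consonant) → [uː].
/v/ (between /u/ and /u/): no rule targets it → [v].
Rule 2 applies to /u/ (between /v/ and /d/: before a voiced consonant) → [uː].
/d/ — not in any rule's target class → [d].
/a/ (word-final) fails the environment for rule 2, so it stays [a].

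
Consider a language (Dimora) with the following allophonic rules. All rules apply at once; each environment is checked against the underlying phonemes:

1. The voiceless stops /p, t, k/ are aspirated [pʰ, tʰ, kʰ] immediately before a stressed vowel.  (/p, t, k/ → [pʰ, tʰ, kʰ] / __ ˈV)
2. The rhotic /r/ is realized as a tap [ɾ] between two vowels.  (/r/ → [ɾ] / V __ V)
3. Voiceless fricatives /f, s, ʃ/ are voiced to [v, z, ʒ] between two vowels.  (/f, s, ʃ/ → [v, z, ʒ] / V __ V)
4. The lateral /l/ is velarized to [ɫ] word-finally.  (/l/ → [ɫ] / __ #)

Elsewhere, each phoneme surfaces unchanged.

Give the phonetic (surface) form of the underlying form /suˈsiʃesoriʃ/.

[suˈziʒezoɾiʃ]

/s/ (word-initial) fails the environment for rule 3, so it stays [s].
/u/ (between /s/ and /s/): no rule targets it → [u].
Rule 3 applies to /s/ (between /u/ and /i/: between two vowels) → [z].
/i/ (between /s/ and /ʃ/) is unaffected → [i].
Rule 3 applies to /ʃ/ (between /i/ and /e/: between two vowels) → [ʒ].
/e/ (between /ʃ/ and /s/) is unaffected → [e].
/s/ — between /e/ and /o/, between two vowels — surfaces as [z] (rule 3).
/o/ stays [o].
/r/ — between /o/ and /i/, between two vowels — surfaces as [ɾ] (rule 2).
/i/ (between /r/ and /ʃ/) is unaffected → [i].
/ʃ/ (word-final) fails the environment for rule 3, so it stays [ʃ].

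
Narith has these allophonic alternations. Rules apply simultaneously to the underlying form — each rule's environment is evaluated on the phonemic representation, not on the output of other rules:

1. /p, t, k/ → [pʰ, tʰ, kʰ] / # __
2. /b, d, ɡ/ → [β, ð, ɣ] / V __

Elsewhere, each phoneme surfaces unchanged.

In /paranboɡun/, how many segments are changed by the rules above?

2

Segments that undergo a rule: /p/ → [pʰ] (rule 1); /ɡ/ → [ɣ] (rule 2).
All other segments surface unchanged.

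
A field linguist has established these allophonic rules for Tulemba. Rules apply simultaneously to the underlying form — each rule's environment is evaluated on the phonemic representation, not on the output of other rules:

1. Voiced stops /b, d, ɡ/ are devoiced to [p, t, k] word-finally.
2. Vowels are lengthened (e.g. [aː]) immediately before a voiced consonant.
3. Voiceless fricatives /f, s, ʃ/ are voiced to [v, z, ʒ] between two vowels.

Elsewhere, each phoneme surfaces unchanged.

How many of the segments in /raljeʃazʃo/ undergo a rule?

3

Segments that undergo a rule: /a/ → [aː] (rule 2); /ʃ/ → [ʒ] (rule 3); /a/ → [aː] (rule 2).
All other segments surface unchanged.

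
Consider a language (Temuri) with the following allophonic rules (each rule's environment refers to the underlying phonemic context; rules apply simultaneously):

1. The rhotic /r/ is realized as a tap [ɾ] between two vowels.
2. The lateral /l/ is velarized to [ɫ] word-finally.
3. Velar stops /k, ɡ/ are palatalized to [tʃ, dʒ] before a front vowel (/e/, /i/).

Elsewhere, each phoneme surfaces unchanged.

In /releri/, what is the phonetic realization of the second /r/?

[ɾ]

/r/ (between /e/ and /i/): between two vowels, so rule 1 applies → [ɾ].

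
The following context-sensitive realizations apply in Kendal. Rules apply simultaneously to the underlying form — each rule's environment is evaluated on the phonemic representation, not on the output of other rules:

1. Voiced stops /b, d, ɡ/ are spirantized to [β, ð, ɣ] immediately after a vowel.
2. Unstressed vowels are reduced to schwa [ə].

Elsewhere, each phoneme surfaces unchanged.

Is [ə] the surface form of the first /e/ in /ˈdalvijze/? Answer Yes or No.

Yes

/e/ meets the environment for rule 2 (in an unstressed syllable) → [ə].
The actual realization is [ə], which matches [ə].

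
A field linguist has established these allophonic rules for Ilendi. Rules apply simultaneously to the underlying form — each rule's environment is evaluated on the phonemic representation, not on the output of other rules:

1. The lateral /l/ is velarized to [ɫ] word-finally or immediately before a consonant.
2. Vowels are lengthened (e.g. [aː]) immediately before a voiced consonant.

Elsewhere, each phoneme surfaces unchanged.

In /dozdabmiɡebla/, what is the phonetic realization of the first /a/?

/a/ (between /d/ and /b/) occurs before a voiced consonant → [aː] by rule 2.

[aː]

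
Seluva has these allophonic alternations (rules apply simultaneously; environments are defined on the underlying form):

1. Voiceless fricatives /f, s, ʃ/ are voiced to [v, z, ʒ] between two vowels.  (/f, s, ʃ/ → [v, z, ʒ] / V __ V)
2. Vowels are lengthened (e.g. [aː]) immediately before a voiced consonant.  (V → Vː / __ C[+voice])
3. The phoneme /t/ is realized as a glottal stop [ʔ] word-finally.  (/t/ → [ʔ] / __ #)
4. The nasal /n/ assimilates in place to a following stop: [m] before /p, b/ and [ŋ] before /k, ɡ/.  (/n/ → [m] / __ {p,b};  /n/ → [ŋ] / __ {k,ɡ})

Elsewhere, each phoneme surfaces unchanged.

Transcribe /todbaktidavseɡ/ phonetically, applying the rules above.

/t/ (word-initial): rule 3 targets it, but not word-finally → unchanged [t].
/o/ — between /t/ and /d/, before a voiced consonant — surfaces as [oː] (rule 2).
/d/ (between /o/ and /b/): no rule targets it → [d].
/b/ (between /d/ and /a/) is unaffected → [b].
/a/ (between /b/ and /k/) is in the target of rule 2 but the environment (before a voiced consonant) is not met → [a].
/k/ (between /a/ and /t/): no rule targets it → [k].
/t/ (between /k/ and /i/) is in the target of rule 3 but the environment (word-finally) is not met → [t].
/i/ meets the environment for rule 2 (before a voiced consonant) → [iː].
/d/ stays [d].
Rule 2 applies to /a/ (between /d/ and /v/: before a voiced consonant) → [aː].
/v/ — not in any rule's target class → [v].
/s/ (between /v/ and /e/) is in the target of rule 1 but the environment (between two vowels) is not met → [s].
/e/ meets the environment for rule 2 (before a voiced consonant) → [eː].
/ɡ/ stays [ɡ].

[toːdbaktiːdaːvseːɡ]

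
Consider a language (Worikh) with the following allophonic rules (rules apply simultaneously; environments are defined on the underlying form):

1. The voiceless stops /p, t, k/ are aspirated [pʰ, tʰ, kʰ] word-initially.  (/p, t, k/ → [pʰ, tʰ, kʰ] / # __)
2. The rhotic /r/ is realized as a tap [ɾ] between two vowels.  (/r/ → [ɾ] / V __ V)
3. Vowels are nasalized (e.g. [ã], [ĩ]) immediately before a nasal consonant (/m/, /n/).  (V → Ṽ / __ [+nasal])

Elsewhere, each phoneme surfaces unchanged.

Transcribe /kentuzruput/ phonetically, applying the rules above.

[kʰẽntuzruput]

/k/ (word-initial) occurs word-initially → [kʰ] by rule 1.
/e/ meets the environment for rule 3 (before a nasal consonant) → [ẽ].
/n/ — not in any rule's target class → [n].
/t/ — between /n/ and /u/; rule 1 does not apply here → [t].
/u/ (between /t/ and /z/): rule 3 targets it, but not before a nasal consonant → unchanged [u].
/z/ (between /u/ and /r/): no rule targets it → [z].
/r/ (between /z/ and /u/) fails the environment for rule 2, so it stays [r].
/u/ (between /r/ and /p/) fails the environment for rule 3, so it stays [u].
/p/ (between /u/ and /u/) fails the environment for rule 1, so it stays [p].
/u/ — between /p/ and /t/; rule 3 does not apply here → [u].
/t/ (word-final) fails the environment for rule 1, so it stays [t].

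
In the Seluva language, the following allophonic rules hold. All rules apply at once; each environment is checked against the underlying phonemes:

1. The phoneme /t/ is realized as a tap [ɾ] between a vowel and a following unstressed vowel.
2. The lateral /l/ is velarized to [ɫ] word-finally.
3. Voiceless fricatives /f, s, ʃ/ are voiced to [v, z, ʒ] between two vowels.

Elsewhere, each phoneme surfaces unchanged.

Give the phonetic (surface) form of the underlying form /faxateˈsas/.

[faxaɾeˈzas]

/f/ (word-initial) is in the target of rule 3 but the environment (between two vowels) is not met → [f].
/a/ (between /f/ and /x/): no rule targets it → [a].
/x/ — not in any rule's target class → [x].
/a/ stays [a].
/t/ (between /a/ and /e/): between a vowel and a following unstressed vowel, so rule 1 applies → [ɾ].
/e/ (between /t/ and /s/) is unaffected → [e].
/s/ — between /e/ and /a/, between two vowels — surfaces as [z] (rule 3).
/a/ stays [a].
/s/ (word-final): rule 3 targets it, but not between two vowels → unchanged [s].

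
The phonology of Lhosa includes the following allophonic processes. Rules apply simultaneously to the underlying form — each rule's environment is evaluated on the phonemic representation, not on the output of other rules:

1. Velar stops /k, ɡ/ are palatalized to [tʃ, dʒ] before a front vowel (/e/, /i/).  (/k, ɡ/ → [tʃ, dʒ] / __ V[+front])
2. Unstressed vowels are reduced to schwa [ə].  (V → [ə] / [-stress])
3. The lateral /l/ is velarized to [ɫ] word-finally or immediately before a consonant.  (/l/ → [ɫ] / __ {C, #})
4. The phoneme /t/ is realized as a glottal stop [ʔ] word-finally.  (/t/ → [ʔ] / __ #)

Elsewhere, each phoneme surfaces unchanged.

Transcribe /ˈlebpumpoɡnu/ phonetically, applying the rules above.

[ˈlebpəmpəɡnə]

/l/ (word-initial) fails the environment for rule 3, so it stays [l].
/e/ (between /l/ and /b/) is in the target of rule 2 but the environment (in an unstressed syllable) is not met → [e].
/b/ (between /e/ and /p/) is unaffected → [b].
/p/ stays [p].
/u/ (between /p/ and /m/): in an unstressed syllable, so rule 2 applies → [ə].
/m/ stays [m].
/p/ — not in any rule's target class → [p].
/o/ meets the environment for rule 2 (in an unstressed syllable) → [ə].
/ɡ/ (between /o/ and /n/): rule 1 targets it, but not before a front vowel → unchanged [ɡ].
/n/ stays [n].
/u/ meets the environment for rule 2 (in an unstressed syllable) → [ə].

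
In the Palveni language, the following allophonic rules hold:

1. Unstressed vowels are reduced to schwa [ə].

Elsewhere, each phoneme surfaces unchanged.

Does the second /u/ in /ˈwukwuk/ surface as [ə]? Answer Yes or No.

/u/ meets the environment for rule 1 (in an unstressed syllable) → [ə].
The actual realization is [ə], which matches [ə].

Yes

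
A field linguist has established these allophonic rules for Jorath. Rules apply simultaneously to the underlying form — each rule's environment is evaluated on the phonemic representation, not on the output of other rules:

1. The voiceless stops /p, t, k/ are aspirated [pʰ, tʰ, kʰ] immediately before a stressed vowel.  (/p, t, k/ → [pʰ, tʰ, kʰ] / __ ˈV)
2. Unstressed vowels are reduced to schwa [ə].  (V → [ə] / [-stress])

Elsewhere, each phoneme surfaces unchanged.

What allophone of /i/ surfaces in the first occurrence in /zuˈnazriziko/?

[ə]

/i/ (between /r/ and /z/): in an unstressed syllable, so rule 2 applies → [ə].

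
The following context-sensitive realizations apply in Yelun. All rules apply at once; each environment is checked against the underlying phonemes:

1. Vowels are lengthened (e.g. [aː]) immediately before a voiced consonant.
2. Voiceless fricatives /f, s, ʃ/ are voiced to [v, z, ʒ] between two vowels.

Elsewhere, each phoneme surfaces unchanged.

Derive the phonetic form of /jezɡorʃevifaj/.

[jeːzɡoːrʃeːvivaːj]

/j/ — not in any rule's target class → [j].
/e/ meets the environment for rule 1 (before a voiced consonant) → [eː].
/z/ — not in any rule's target class → [z].
/ɡ/ (between /z/ and /o/): no rule targets it → [ɡ].
Rule 1 applies to /o/ (between /ɡ/ and /r/: before a voiced consonant) → [oː].
/r/ (between /o/ and /ʃ/) is unaffected → [r].
/ʃ/ — between /r/ and /e/; rule 2 does not apply here → [ʃ].
/e/ (between /ʃ/ and /v/) occurs before a voiced consonant → [eː] by rule 1.
/v/ stays [v].
/i/ (between /v/ and /f/) fails the environment for rule 1, so it stays [i].
/f/ — between /i/ and /a/, between two vowels — surfaces as [v] (rule 2).
/a/ (between /f/ and /j/): before a voiced consonant, so rule 1 applies → [aː].
/j/ (word-final): no rule targets it → [j].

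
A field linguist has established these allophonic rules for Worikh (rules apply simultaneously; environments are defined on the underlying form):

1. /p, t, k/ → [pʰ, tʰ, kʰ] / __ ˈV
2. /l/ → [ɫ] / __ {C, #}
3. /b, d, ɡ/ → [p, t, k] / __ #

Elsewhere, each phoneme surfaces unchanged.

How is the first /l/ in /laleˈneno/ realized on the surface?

[l]

/l/ (word-initial): rule 2 targets it, but not word-finally or immediately before a consonant → unchanged [l].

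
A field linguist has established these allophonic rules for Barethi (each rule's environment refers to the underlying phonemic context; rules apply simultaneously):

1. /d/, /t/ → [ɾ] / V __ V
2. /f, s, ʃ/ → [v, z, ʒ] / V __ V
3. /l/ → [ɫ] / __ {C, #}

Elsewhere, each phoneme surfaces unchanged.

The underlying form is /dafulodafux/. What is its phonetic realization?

/d/ (word-initial): rule 1 targets it, but not between two vowels → unchanged [d].
/f/ (between /a/ and /u/) occurs between two vowels → [v] by rule 2.
/l/ (between /u/ and /o/) fails the environment for rule 3, so it stays [l].
/d/ meets the environment for rule 1 (between two vowels) → [ɾ].
/f/ — between /a/ and /u/, between two vowels — surfaces as [v] (rule 2).

[davuloɾavux]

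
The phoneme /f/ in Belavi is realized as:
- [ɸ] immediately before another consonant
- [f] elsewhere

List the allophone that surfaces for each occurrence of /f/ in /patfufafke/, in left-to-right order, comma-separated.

[f], [f], [ɸ]

Occurrence 1 (position 4): no conditioning environment matches → elsewhere allophone [f].
Occurrence 2 (position 6): no conditioning environment matches → elsewhere allophone [f].
Occurrence 3 (position 8): immediately before another consonant → [ɸ].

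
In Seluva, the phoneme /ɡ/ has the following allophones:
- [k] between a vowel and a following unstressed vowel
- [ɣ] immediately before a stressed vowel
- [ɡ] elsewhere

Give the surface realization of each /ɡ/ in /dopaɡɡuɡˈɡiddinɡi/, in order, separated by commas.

Occurrence 1 (position 5): no conditioning environment matches → elsewhere allophone [ɡ].
Occurrence 2 (position 6): no conditioning environment matches → elsewhere allophone [ɡ].
Occurrence 3 (position 8): no conditioning environment matches → elsewhere allophone [ɡ].
Occurrence 4 (position 9): immediately before a stressed vowel → [ɣ].
Occurrence 5 (position 15): no conditioning environment matches → elsewhere allophone [ɡ].

[ɡ], [ɡ], [ɡ], [ɣ], [ɡ]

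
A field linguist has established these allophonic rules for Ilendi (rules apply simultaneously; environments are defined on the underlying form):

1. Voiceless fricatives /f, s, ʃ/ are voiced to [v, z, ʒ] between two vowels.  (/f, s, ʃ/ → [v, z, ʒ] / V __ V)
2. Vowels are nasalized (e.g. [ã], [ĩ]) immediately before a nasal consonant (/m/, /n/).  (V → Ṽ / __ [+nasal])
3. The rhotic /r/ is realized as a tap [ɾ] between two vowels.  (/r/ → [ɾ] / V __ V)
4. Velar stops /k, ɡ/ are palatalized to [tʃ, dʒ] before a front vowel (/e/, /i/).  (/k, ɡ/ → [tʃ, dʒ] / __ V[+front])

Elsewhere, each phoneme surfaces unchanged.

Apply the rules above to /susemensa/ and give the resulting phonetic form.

[suzẽmẽnsa]

/s/ — word-initial; rule 1 does not apply here → [s].
/u/ — between /s/ and /s/; rule 2 does not apply here → [u].
Rule 1 applies to /s/ (between /u/ and /e/: between two vowels) → [z].
Rule 2 applies to /e/ (between /s/ and /m/: before a nasal consonant) → [ẽ].
/m/ — not in any rule's target class → [m].
Rule 2 applies to /e/ (between /m/ and /n/: before a nasal consonant) → [ẽ].
/n/ stays [n].
/s/ — between /n/ and /a/; rule 1 does not apply here → [s].
/a/ (word-final) is in the target of rule 2 but the environment (before a nasal consonant) is not met → [a].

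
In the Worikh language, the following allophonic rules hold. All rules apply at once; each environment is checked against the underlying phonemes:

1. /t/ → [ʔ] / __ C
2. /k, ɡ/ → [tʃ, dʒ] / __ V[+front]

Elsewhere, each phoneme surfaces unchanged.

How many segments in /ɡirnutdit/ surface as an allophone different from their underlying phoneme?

2

Segments that undergo a rule: /ɡ/ → [dʒ] (rule 2); /t/ → [ʔ] (rule 1).
All other segments surface unchanged.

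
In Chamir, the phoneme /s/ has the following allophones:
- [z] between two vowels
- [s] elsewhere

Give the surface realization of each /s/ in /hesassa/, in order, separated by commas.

Occurrence 1 (position 3): between two vowels → [z].
Occurrence 2 (position 5): no conditioning environment matches → elsewhere allophone [s].
Occurrence 3 (position 6): no conditioning environment matches → elsewhere allophone [s].

[z], [s], [s]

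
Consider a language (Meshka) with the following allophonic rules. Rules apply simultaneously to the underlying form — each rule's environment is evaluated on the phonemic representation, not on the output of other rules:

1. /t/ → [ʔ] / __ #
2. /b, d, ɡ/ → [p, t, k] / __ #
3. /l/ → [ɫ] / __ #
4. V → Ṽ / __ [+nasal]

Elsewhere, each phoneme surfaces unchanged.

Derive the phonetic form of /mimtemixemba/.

[mĩmtẽmixẽmba]

/m/ — not in any rule's target class → [m].
/i/ (between /m/ and /m/) occurs before a nasal consonant → [ĩ] by rule 4.
/m/ (between /i/ and /t/) is unaffected → [m].
/t/ (between /m/ and /e/): rule 1 targets it, but not word-finally → unchanged [t].
Rule 4 applies to /e/ (between /t/ and /m/: before a nasal consonant) → [ẽ].
/m/ (between /e/ and /i/) is unaffected → [m].
/i/ (between /m/ and /x/) fails the environment for rule 4, so it stays [i].
/x/ stays [x].
/e/ (between /x/ and /m/) occurs before a nasal consonant → [ẽ] by rule 4.
/m/ stays [m].
/b/ (between /m/ and /a/): rule 2 targets it, but not word-finally → unchanged [b].
/a/ (word-final): rule 4 targets it, but not before a nasal consonant → unchanged [a].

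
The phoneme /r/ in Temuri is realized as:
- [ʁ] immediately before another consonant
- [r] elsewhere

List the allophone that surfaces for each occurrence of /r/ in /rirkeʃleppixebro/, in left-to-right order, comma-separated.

[r], [ʁ], [r]

Occurrence 1 (position 1): no conditioning environment matches → elsewhere allophone [r].
Occurrence 2 (position 3): immediately before another consonant → [ʁ].
Occurrence 3 (position 15): no conditioning environment matches → elsewhere allophone [r].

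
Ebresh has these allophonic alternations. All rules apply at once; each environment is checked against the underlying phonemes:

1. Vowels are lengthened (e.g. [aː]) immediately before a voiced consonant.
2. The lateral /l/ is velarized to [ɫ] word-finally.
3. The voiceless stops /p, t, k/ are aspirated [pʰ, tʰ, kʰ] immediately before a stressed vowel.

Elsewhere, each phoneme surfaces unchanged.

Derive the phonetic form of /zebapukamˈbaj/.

[zeːbapukaːmˈbaːj]

Rule 1 applies to /e/ (between /z/ and /b/: before a voiced consonant) → [eː].
/a/ (between /b/ and /p/) fails the environment for rule 1, so it stays [a].
/p/ (between /a/ and /u/): rule 3 targets it, but not immediately before a stressed vowel → unchanged [p].
/u/ (between /p/ and /k/) fails the environment for rule 1, so it stays [u].
/k/ (between /u/ and /a/) fails the environment for rule 3, so it stays [k].
/a/ meets the environment for rule 1 (before a voiced consonant) → [aː].
/a/ (between /b/ and /j/) occurs before a voiced consonant → [aː] by rule 1.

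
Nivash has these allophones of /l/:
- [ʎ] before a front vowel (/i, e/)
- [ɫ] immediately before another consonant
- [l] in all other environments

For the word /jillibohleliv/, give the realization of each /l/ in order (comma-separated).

Occurrence 1 (position 3): immediately before another consonant → [ɫ].
Occurrence 2 (position 4): before a front vowel (/i, e/) → [ʎ].
Occurrence 3 (position 9): before a front vowel (/i, e/) → [ʎ].
Occurrence 4 (position 11): before a front vowel (/i, e/) → [ʎ].

[ɫ], [ʎ], [ʎ], [ʎ]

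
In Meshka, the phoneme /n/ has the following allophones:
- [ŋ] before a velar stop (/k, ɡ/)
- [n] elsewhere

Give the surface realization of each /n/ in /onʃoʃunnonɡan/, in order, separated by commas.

[n], [n], [n], [ŋ], [n]

Occurrence 1 (position 2): no conditioning environment matches → elsewhere allophone [n].
Occurrence 2 (position 7): no conditioning environment matches → elsewhere allophone [n].
Occurrence 3 (position 8): no conditioning environment matches → elsewhere allophone [n].
Occurrence 4 (position 10): before a velar stop → [ŋ].
Occurrence 5 (position 13): no conditioning environment matches → elsewhere allophone [n].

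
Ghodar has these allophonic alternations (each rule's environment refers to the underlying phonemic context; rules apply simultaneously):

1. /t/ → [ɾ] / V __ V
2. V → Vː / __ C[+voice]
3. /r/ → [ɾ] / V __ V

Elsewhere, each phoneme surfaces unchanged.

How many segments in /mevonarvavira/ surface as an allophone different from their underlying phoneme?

Segments that undergo a rule: /e/ → [eː] (rule 2); /o/ → [oː] (rule 2); /a/ → [aː] (rule 2); /a/ → [aː] (rule 2); /i/ → [iː] (rule 2); /r/ → [ɾ] (rule 3).
All other segments surface unchanged.

6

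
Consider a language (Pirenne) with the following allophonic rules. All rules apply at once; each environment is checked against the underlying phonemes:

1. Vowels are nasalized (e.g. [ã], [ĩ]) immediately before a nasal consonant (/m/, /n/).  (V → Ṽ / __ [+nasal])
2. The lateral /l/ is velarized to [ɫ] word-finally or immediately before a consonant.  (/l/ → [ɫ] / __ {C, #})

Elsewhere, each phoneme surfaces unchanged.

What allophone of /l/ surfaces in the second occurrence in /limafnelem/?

/l/ (between /e/ and /e/) fails the environment for rule 2, so it stays [l].

[l]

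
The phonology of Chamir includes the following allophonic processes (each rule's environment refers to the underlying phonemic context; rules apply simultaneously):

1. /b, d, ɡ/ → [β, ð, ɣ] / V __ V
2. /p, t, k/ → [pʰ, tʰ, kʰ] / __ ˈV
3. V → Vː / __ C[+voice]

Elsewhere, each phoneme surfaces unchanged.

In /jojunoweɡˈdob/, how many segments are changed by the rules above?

Segments that undergo a rule: /o/ → [oː] (rule 3); /u/ → [uː] (rule 3); /o/ → [oː] (rule 3); /e/ → [eː] (rule 3); /o/ → [oː] (rule 3).
All other segments surface unchanged.

5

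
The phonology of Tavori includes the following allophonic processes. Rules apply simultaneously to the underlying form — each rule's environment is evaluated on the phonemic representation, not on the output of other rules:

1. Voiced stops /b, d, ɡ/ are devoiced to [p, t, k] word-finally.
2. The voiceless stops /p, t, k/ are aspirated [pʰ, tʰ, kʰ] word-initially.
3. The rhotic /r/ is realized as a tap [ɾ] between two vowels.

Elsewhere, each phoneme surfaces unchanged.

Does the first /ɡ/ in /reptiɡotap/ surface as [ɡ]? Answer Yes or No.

/ɡ/ — between /i/ and /o/; rule 1 does not apply here → [ɡ].
The actual realization is [ɡ], which matches [ɡ].

Yes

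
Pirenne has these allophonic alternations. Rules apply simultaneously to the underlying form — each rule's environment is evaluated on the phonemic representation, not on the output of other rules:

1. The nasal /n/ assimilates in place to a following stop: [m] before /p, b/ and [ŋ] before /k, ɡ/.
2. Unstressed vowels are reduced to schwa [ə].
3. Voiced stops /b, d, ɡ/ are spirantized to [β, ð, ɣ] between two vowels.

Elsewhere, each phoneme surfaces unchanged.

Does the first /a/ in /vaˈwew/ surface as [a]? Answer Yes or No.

/a/ — between /v/ and /w/, in an unstressed syllable — surfaces as [ə] (rule 2).
The actual realization is [ə], not [a].

No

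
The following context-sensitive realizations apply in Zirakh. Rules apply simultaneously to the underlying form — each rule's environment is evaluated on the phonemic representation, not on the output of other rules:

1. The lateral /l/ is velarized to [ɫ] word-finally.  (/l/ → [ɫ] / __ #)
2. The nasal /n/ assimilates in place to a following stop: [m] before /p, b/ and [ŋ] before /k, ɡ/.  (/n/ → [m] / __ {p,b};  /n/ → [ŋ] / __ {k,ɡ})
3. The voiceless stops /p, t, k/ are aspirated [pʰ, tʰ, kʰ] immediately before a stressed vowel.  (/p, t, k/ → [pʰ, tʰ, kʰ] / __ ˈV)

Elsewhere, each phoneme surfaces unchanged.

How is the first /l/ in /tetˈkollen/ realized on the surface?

[l]

/l/ — between /o/ and /l/; rule 1 does not apply here → [l].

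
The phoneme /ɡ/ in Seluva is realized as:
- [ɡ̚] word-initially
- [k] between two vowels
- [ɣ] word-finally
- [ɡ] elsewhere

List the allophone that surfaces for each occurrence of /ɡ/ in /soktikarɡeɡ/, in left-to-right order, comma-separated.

Occurrence 1 (position 9): no conditioning environment matches → elsewhere allophone [ɡ].
Occurrence 2 (position 11): word-finally → [ɣ].

[ɡ], [ɣ]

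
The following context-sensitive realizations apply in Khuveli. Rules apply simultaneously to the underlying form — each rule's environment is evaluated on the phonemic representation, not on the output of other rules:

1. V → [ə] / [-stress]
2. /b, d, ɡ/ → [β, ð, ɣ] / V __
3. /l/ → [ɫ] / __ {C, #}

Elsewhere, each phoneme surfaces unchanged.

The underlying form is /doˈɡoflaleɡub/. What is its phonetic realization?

[dəˈɣoflələɣəβ]

/d/ (word-initial): rule 2 targets it, but not immediately after a vowel → unchanged [d].
Rule 1 applies to /o/ (between /d/ and /ɡ/: in an unstressed syllable) → [ə].
Rule 2 applies to /ɡ/ (between /o/ and /o/: immediately after a vowel) → [ɣ].
/o/ (between /ɡ/ and /f/): rule 1 targets it, but not in an unstressed syllable → unchanged [o].
/f/ (between /o/ and /l/): no rule targets it → [f].
/l/ (between /f/ and /a/) fails the environment for rule 3, so it stays [l].
/a/ — between /l/ and /l/, in an unstressed syllable — surfaces as [ə] (rule 1).
/l/ — between /a/ and /e/; rule 3 does not apply here → [l].
/e/ meets the environment for rule 1 (in an unstressed syllable) → [ə].
Rule 2 applies to /ɡ/ (between /e/ and /u/: immediately after a vowel) → [ɣ].
/u/ (between /ɡ/ and /b/) occurs in an unstressed syllable → [ə] by rule 1.
Rule 2 applies to /b/ (word-final: immediately after a vowel) → [β].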